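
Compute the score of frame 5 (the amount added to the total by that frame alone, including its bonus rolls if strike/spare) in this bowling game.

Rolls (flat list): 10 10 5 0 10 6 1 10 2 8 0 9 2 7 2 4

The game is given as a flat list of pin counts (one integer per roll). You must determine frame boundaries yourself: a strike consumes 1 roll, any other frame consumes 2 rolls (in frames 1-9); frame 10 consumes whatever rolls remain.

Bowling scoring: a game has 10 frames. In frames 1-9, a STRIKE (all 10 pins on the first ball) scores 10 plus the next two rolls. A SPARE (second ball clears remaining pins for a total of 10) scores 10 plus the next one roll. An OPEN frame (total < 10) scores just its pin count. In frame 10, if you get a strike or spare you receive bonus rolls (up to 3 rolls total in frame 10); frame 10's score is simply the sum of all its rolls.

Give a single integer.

Frame 1: STRIKE. 10 + next two rolls (10+5) = 25. Cumulative: 25
Frame 2: STRIKE. 10 + next two rolls (5+0) = 15. Cumulative: 40
Frame 3: OPEN (5+0=5). Cumulative: 45
Frame 4: STRIKE. 10 + next two rolls (6+1) = 17. Cumulative: 62
Frame 5: OPEN (6+1=7). Cumulative: 69
Frame 6: STRIKE. 10 + next two rolls (2+8) = 20. Cumulative: 89
Frame 7: SPARE (2+8=10). 10 + next roll (0) = 10. Cumulative: 99

Answer: 7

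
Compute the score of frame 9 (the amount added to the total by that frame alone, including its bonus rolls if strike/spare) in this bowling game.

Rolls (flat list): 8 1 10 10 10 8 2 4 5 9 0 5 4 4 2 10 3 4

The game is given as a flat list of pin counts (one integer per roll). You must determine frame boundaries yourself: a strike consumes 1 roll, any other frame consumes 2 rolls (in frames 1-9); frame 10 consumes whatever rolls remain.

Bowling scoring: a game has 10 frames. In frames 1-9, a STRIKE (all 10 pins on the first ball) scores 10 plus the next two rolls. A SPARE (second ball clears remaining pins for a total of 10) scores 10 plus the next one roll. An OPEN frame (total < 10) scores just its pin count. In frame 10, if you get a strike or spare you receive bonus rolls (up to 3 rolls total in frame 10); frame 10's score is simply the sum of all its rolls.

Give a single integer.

Answer: 6

Derivation:
Frame 1: OPEN (8+1=9). Cumulative: 9
Frame 2: STRIKE. 10 + next two rolls (10+10) = 30. Cumulative: 39
Frame 3: STRIKE. 10 + next two rolls (10+8) = 28. Cumulative: 67
Frame 4: STRIKE. 10 + next two rolls (8+2) = 20. Cumulative: 87
Frame 5: SPARE (8+2=10). 10 + next roll (4) = 14. Cumulative: 101
Frame 6: OPEN (4+5=9). Cumulative: 110
Frame 7: OPEN (9+0=9). Cumulative: 119
Frame 8: OPEN (5+4=9). Cumulative: 128
Frame 9: OPEN (4+2=6). Cumulative: 134
Frame 10: STRIKE. Sum of all frame-10 rolls (10+3+4) = 17. Cumulative: 151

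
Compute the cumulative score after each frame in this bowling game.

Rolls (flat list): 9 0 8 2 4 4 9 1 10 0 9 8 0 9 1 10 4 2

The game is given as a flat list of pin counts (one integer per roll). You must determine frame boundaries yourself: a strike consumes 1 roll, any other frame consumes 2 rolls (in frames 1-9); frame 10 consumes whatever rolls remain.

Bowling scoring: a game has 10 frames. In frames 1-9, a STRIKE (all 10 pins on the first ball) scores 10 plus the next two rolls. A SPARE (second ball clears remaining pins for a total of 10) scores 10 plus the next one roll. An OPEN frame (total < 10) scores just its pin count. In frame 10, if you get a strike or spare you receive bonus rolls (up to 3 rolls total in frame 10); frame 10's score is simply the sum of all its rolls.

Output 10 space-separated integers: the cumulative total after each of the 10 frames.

Frame 1: OPEN (9+0=9). Cumulative: 9
Frame 2: SPARE (8+2=10). 10 + next roll (4) = 14. Cumulative: 23
Frame 3: OPEN (4+4=8). Cumulative: 31
Frame 4: SPARE (9+1=10). 10 + next roll (10) = 20. Cumulative: 51
Frame 5: STRIKE. 10 + next two rolls (0+9) = 19. Cumulative: 70
Frame 6: OPEN (0+9=9). Cumulative: 79
Frame 7: OPEN (8+0=8). Cumulative: 87
Frame 8: SPARE (9+1=10). 10 + next roll (10) = 20. Cumulative: 107
Frame 9: STRIKE. 10 + next two rolls (4+2) = 16. Cumulative: 123
Frame 10: OPEN. Sum of all frame-10 rolls (4+2) = 6. Cumulative: 129

Answer: 9 23 31 51 70 79 87 107 123 129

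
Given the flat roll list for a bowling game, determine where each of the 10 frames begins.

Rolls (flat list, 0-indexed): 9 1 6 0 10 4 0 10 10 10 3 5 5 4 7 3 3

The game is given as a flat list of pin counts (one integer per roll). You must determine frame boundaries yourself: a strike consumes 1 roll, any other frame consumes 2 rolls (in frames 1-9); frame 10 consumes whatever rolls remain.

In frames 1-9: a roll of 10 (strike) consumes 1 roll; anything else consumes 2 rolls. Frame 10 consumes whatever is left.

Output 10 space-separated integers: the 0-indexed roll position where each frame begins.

Frame 1 starts at roll index 0: rolls=9,1 (sum=10), consumes 2 rolls
Frame 2 starts at roll index 2: rolls=6,0 (sum=6), consumes 2 rolls
Frame 3 starts at roll index 4: roll=10 (strike), consumes 1 roll
Frame 4 starts at roll index 5: rolls=4,0 (sum=4), consumes 2 rolls
Frame 5 starts at roll index 7: roll=10 (strike), consumes 1 roll
Frame 6 starts at roll index 8: roll=10 (strike), consumes 1 roll
Frame 7 starts at roll index 9: roll=10 (strike), consumes 1 roll
Frame 8 starts at roll index 10: rolls=3,5 (sum=8), consumes 2 rolls
Frame 9 starts at roll index 12: rolls=5,4 (sum=9), consumes 2 rolls
Frame 10 starts at roll index 14: 3 remaining rolls

Answer: 0 2 4 5 7 8 9 10 12 14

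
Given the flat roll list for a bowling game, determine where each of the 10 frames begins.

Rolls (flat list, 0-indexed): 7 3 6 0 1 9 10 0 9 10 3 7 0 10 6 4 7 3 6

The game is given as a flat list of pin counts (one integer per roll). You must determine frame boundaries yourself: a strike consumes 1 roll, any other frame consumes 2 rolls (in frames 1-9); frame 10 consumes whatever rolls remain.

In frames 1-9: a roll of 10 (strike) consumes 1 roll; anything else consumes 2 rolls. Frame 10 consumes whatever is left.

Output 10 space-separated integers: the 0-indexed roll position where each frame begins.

Answer: 0 2 4 6 7 9 10 12 14 16

Derivation:
Frame 1 starts at roll index 0: rolls=7,3 (sum=10), consumes 2 rolls
Frame 2 starts at roll index 2: rolls=6,0 (sum=6), consumes 2 rolls
Frame 3 starts at roll index 4: rolls=1,9 (sum=10), consumes 2 rolls
Frame 4 starts at roll index 6: roll=10 (strike), consumes 1 roll
Frame 5 starts at roll index 7: rolls=0,9 (sum=9), consumes 2 rolls
Frame 6 starts at roll index 9: roll=10 (strike), consumes 1 roll
Frame 7 starts at roll index 10: rolls=3,7 (sum=10), consumes 2 rolls
Frame 8 starts at roll index 12: rolls=0,10 (sum=10), consumes 2 rolls
Frame 9 starts at roll index 14: rolls=6,4 (sum=10), consumes 2 rolls
Frame 10 starts at roll index 16: 3 remaining rolls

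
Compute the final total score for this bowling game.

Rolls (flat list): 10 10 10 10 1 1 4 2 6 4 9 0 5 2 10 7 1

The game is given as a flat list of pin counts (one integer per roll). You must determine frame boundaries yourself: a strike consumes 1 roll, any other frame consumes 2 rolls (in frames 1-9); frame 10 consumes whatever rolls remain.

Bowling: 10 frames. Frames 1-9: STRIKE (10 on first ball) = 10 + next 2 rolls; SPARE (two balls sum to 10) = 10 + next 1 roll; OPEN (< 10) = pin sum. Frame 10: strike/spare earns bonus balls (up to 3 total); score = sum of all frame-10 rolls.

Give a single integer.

Answer: 154

Derivation:
Frame 1: STRIKE. 10 + next two rolls (10+10) = 30. Cumulative: 30
Frame 2: STRIKE. 10 + next two rolls (10+10) = 30. Cumulative: 60
Frame 3: STRIKE. 10 + next two rolls (10+1) = 21. Cumulative: 81
Frame 4: STRIKE. 10 + next two rolls (1+1) = 12. Cumulative: 93
Frame 5: OPEN (1+1=2). Cumulative: 95
Frame 6: OPEN (4+2=6). Cumulative: 101
Frame 7: SPARE (6+4=10). 10 + next roll (9) = 19. Cumulative: 120
Frame 8: OPEN (9+0=9). Cumulative: 129
Frame 9: OPEN (5+2=7). Cumulative: 136
Frame 10: STRIKE. Sum of all frame-10 rolls (10+7+1) = 18. Cumulative: 154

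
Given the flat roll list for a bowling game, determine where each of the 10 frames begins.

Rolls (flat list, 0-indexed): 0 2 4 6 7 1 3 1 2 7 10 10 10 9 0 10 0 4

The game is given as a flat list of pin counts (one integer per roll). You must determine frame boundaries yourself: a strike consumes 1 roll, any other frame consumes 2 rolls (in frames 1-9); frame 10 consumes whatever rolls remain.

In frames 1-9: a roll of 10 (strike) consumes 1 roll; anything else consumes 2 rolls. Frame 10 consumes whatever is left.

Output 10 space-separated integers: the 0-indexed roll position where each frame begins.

Frame 1 starts at roll index 0: rolls=0,2 (sum=2), consumes 2 rolls
Frame 2 starts at roll index 2: rolls=4,6 (sum=10), consumes 2 rolls
Frame 3 starts at roll index 4: rolls=7,1 (sum=8), consumes 2 rolls
Frame 4 starts at roll index 6: rolls=3,1 (sum=4), consumes 2 rolls
Frame 5 starts at roll index 8: rolls=2,7 (sum=9), consumes 2 rolls
Frame 6 starts at roll index 10: roll=10 (strike), consumes 1 roll
Frame 7 starts at roll index 11: roll=10 (strike), consumes 1 roll
Frame 8 starts at roll index 12: roll=10 (strike), consumes 1 roll
Frame 9 starts at roll index 13: rolls=9,0 (sum=9), consumes 2 rolls
Frame 10 starts at roll index 15: 3 remaining rolls

Answer: 0 2 4 6 8 10 11 12 13 15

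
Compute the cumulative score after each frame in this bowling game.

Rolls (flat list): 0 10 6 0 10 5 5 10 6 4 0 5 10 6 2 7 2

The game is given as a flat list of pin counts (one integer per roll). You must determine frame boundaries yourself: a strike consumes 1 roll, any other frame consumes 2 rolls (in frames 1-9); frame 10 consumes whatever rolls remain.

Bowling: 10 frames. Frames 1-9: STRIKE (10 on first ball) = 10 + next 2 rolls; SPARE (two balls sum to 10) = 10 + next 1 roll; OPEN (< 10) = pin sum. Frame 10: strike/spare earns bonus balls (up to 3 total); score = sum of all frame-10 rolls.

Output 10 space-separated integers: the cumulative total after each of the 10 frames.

Answer: 16 22 42 62 82 92 97 115 123 132

Derivation:
Frame 1: SPARE (0+10=10). 10 + next roll (6) = 16. Cumulative: 16
Frame 2: OPEN (6+0=6). Cumulative: 22
Frame 3: STRIKE. 10 + next two rolls (5+5) = 20. Cumulative: 42
Frame 4: SPARE (5+5=10). 10 + next roll (10) = 20. Cumulative: 62
Frame 5: STRIKE. 10 + next two rolls (6+4) = 20. Cumulative: 82
Frame 6: SPARE (6+4=10). 10 + next roll (0) = 10. Cumulative: 92
Frame 7: OPEN (0+5=5). Cumulative: 97
Frame 8: STRIKE. 10 + next two rolls (6+2) = 18. Cumulative: 115
Frame 9: OPEN (6+2=8). Cumulative: 123
Frame 10: OPEN. Sum of all frame-10 rolls (7+2) = 9. Cumulative: 132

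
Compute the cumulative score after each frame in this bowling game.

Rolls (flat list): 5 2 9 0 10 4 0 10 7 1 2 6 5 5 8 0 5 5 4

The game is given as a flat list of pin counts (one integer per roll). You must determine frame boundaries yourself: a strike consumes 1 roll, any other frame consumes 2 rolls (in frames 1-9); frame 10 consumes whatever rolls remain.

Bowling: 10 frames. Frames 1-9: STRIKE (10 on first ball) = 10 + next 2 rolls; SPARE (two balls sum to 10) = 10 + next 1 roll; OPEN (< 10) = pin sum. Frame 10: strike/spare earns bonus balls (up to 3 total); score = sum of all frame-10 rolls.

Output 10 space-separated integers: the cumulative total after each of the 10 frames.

Answer: 7 16 30 34 52 60 68 86 94 108

Derivation:
Frame 1: OPEN (5+2=7). Cumulative: 7
Frame 2: OPEN (9+0=9). Cumulative: 16
Frame 3: STRIKE. 10 + next two rolls (4+0) = 14. Cumulative: 30
Frame 4: OPEN (4+0=4). Cumulative: 34
Frame 5: STRIKE. 10 + next two rolls (7+1) = 18. Cumulative: 52
Frame 6: OPEN (7+1=8). Cumulative: 60
Frame 7: OPEN (2+6=8). Cumulative: 68
Frame 8: SPARE (5+5=10). 10 + next roll (8) = 18. Cumulative: 86
Frame 9: OPEN (8+0=8). Cumulative: 94
Frame 10: SPARE. Sum of all frame-10 rolls (5+5+4) = 14. Cumulative: 108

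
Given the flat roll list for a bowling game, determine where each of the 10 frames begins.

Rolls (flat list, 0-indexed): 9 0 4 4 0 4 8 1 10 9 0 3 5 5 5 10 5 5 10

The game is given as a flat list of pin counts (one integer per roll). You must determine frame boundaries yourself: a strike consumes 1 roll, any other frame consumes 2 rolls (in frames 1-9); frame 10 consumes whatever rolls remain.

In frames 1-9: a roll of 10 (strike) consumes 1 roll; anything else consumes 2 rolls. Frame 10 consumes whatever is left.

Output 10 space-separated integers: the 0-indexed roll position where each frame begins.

Answer: 0 2 4 6 8 9 11 13 15 16

Derivation:
Frame 1 starts at roll index 0: rolls=9,0 (sum=9), consumes 2 rolls
Frame 2 starts at roll index 2: rolls=4,4 (sum=8), consumes 2 rolls
Frame 3 starts at roll index 4: rolls=0,4 (sum=4), consumes 2 rolls
Frame 4 starts at roll index 6: rolls=8,1 (sum=9), consumes 2 rolls
Frame 5 starts at roll index 8: roll=10 (strike), consumes 1 roll
Frame 6 starts at roll index 9: rolls=9,0 (sum=9), consumes 2 rolls
Frame 7 starts at roll index 11: rolls=3,5 (sum=8), consumes 2 rolls
Frame 8 starts at roll index 13: rolls=5,5 (sum=10), consumes 2 rolls
Frame 9 starts at roll index 15: roll=10 (strike), consumes 1 roll
Frame 10 starts at roll index 16: 3 remaining rolls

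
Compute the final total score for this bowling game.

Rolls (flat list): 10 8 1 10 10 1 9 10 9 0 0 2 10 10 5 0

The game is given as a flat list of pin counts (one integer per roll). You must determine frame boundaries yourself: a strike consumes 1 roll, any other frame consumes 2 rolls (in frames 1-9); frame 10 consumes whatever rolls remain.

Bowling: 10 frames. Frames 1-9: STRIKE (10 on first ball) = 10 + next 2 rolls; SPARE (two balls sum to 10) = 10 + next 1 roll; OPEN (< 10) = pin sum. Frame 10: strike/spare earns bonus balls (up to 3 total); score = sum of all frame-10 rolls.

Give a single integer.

Answer: 159

Derivation:
Frame 1: STRIKE. 10 + next two rolls (8+1) = 19. Cumulative: 19
Frame 2: OPEN (8+1=9). Cumulative: 28
Frame 3: STRIKE. 10 + next two rolls (10+1) = 21. Cumulative: 49
Frame 4: STRIKE. 10 + next two rolls (1+9) = 20. Cumulative: 69
Frame 5: SPARE (1+9=10). 10 + next roll (10) = 20. Cumulative: 89
Frame 6: STRIKE. 10 + next two rolls (9+0) = 19. Cumulative: 108
Frame 7: OPEN (9+0=9). Cumulative: 117
Frame 8: OPEN (0+2=2). Cumulative: 119
Frame 9: STRIKE. 10 + next two rolls (10+5) = 25. Cumulative: 144
Frame 10: STRIKE. Sum of all frame-10 rolls (10+5+0) = 15. Cumulative: 159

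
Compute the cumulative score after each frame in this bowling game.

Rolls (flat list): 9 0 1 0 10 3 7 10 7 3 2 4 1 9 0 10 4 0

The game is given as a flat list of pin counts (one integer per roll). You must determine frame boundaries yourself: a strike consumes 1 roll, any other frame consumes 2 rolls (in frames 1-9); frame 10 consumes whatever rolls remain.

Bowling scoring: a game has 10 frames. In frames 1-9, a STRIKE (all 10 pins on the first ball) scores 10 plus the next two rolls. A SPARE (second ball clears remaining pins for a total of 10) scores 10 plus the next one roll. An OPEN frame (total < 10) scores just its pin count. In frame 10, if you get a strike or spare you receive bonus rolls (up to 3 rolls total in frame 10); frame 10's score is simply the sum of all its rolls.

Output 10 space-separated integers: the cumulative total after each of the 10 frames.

Answer: 9 10 30 50 70 82 88 98 112 116

Derivation:
Frame 1: OPEN (9+0=9). Cumulative: 9
Frame 2: OPEN (1+0=1). Cumulative: 10
Frame 3: STRIKE. 10 + next two rolls (3+7) = 20. Cumulative: 30
Frame 4: SPARE (3+7=10). 10 + next roll (10) = 20. Cumulative: 50
Frame 5: STRIKE. 10 + next two rolls (7+3) = 20. Cumulative: 70
Frame 6: SPARE (7+3=10). 10 + next roll (2) = 12. Cumulative: 82
Frame 7: OPEN (2+4=6). Cumulative: 88
Frame 8: SPARE (1+9=10). 10 + next roll (0) = 10. Cumulative: 98
Frame 9: SPARE (0+10=10). 10 + next roll (4) = 14. Cumulative: 112
Frame 10: OPEN. Sum of all frame-10 rolls (4+0) = 4. Cumulative: 116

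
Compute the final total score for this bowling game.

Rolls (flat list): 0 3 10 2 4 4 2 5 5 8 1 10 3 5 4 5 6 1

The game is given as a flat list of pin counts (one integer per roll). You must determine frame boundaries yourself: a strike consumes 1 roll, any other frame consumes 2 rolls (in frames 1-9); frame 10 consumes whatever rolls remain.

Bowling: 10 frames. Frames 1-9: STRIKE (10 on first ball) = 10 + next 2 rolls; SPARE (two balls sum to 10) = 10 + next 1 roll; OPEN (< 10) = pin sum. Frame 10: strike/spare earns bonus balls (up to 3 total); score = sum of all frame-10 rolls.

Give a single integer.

Frame 1: OPEN (0+3=3). Cumulative: 3
Frame 2: STRIKE. 10 + next two rolls (2+4) = 16. Cumulative: 19
Frame 3: OPEN (2+4=6). Cumulative: 25
Frame 4: OPEN (4+2=6). Cumulative: 31
Frame 5: SPARE (5+5=10). 10 + next roll (8) = 18. Cumulative: 49
Frame 6: OPEN (8+1=9). Cumulative: 58
Frame 7: STRIKE. 10 + next two rolls (3+5) = 18. Cumulative: 76
Frame 8: OPEN (3+5=8). Cumulative: 84
Frame 9: OPEN (4+5=9). Cumulative: 93
Frame 10: OPEN. Sum of all frame-10 rolls (6+1) = 7. Cumulative: 100

Answer: 100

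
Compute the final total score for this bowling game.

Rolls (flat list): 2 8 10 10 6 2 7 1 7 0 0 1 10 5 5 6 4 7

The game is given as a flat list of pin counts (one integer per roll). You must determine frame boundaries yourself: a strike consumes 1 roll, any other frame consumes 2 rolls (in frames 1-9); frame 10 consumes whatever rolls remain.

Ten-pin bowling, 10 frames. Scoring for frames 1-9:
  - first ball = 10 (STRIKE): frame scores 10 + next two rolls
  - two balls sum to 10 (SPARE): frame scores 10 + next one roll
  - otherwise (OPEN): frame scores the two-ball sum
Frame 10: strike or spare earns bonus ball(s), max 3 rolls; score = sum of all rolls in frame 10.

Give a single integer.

Frame 1: SPARE (2+8=10). 10 + next roll (10) = 20. Cumulative: 20
Frame 2: STRIKE. 10 + next two rolls (10+6) = 26. Cumulative: 46
Frame 3: STRIKE. 10 + next two rolls (6+2) = 18. Cumulative: 64
Frame 4: OPEN (6+2=8). Cumulative: 72
Frame 5: OPEN (7+1=8). Cumulative: 80
Frame 6: OPEN (7+0=7). Cumulative: 87
Frame 7: OPEN (0+1=1). Cumulative: 88
Frame 8: STRIKE. 10 + next two rolls (5+5) = 20. Cumulative: 108
Frame 9: SPARE (5+5=10). 10 + next roll (6) = 16. Cumulative: 124
Frame 10: SPARE. Sum of all frame-10 rolls (6+4+7) = 17. Cumulative: 141

Answer: 141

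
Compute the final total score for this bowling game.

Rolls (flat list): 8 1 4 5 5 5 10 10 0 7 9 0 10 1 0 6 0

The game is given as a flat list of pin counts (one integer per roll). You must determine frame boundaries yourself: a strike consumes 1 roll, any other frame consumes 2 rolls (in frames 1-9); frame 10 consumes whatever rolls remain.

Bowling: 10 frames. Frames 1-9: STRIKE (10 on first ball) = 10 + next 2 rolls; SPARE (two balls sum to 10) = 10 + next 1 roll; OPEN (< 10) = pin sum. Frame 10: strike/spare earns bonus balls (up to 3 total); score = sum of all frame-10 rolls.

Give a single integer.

Frame 1: OPEN (8+1=9). Cumulative: 9
Frame 2: OPEN (4+5=9). Cumulative: 18
Frame 3: SPARE (5+5=10). 10 + next roll (10) = 20. Cumulative: 38
Frame 4: STRIKE. 10 + next two rolls (10+0) = 20. Cumulative: 58
Frame 5: STRIKE. 10 + next two rolls (0+7) = 17. Cumulative: 75
Frame 6: OPEN (0+7=7). Cumulative: 82
Frame 7: OPEN (9+0=9). Cumulative: 91
Frame 8: STRIKE. 10 + next two rolls (1+0) = 11. Cumulative: 102
Frame 9: OPEN (1+0=1). Cumulative: 103
Frame 10: OPEN. Sum of all frame-10 rolls (6+0) = 6. Cumulative: 109

Answer: 109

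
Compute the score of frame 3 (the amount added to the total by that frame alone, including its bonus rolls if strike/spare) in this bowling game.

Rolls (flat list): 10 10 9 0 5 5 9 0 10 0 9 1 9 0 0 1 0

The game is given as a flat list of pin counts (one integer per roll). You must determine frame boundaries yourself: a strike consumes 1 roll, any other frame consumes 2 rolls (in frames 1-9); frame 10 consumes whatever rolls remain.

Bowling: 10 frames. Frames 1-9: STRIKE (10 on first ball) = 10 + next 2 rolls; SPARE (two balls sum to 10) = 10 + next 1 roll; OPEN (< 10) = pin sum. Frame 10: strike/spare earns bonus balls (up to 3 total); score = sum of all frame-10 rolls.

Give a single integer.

Frame 1: STRIKE. 10 + next two rolls (10+9) = 29. Cumulative: 29
Frame 2: STRIKE. 10 + next two rolls (9+0) = 19. Cumulative: 48
Frame 3: OPEN (9+0=9). Cumulative: 57
Frame 4: SPARE (5+5=10). 10 + next roll (9) = 19. Cumulative: 76
Frame 5: OPEN (9+0=9). Cumulative: 85

Answer: 9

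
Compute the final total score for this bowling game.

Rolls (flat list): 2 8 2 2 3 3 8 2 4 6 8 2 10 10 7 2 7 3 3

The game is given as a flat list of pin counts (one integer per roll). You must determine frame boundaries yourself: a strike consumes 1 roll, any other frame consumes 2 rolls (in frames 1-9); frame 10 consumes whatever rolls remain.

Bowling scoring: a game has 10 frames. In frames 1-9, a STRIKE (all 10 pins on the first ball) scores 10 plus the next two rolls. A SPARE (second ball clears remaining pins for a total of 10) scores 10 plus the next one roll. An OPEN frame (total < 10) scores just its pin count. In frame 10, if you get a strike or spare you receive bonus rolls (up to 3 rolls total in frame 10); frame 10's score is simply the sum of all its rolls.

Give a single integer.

Frame 1: SPARE (2+8=10). 10 + next roll (2) = 12. Cumulative: 12
Frame 2: OPEN (2+2=4). Cumulative: 16
Frame 3: OPEN (3+3=6). Cumulative: 22
Frame 4: SPARE (8+2=10). 10 + next roll (4) = 14. Cumulative: 36
Frame 5: SPARE (4+6=10). 10 + next roll (8) = 18. Cumulative: 54
Frame 6: SPARE (8+2=10). 10 + next roll (10) = 20. Cumulative: 74
Frame 7: STRIKE. 10 + next two rolls (10+7) = 27. Cumulative: 101
Frame 8: STRIKE. 10 + next two rolls (7+2) = 19. Cumulative: 120
Frame 9: OPEN (7+2=9). Cumulative: 129
Frame 10: SPARE. Sum of all frame-10 rolls (7+3+3) = 13. Cumulative: 142

Answer: 142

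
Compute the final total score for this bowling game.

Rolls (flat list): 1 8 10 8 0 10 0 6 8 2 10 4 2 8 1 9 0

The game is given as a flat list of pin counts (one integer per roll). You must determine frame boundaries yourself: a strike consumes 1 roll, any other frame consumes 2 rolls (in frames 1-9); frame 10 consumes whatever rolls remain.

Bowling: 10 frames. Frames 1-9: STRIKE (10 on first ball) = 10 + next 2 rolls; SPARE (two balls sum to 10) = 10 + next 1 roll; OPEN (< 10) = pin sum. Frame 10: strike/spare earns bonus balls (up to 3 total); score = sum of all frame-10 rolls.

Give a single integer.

Answer: 117

Derivation:
Frame 1: OPEN (1+8=9). Cumulative: 9
Frame 2: STRIKE. 10 + next two rolls (8+0) = 18. Cumulative: 27
Frame 3: OPEN (8+0=8). Cumulative: 35
Frame 4: STRIKE. 10 + next two rolls (0+6) = 16. Cumulative: 51
Frame 5: OPEN (0+6=6). Cumulative: 57
Frame 6: SPARE (8+2=10). 10 + next roll (10) = 20. Cumulative: 77
Frame 7: STRIKE. 10 + next two rolls (4+2) = 16. Cumulative: 93
Frame 8: OPEN (4+2=6). Cumulative: 99
Frame 9: OPEN (8+1=9). Cumulative: 108
Frame 10: OPEN. Sum of all frame-10 rolls (9+0) = 9. Cumulative: 117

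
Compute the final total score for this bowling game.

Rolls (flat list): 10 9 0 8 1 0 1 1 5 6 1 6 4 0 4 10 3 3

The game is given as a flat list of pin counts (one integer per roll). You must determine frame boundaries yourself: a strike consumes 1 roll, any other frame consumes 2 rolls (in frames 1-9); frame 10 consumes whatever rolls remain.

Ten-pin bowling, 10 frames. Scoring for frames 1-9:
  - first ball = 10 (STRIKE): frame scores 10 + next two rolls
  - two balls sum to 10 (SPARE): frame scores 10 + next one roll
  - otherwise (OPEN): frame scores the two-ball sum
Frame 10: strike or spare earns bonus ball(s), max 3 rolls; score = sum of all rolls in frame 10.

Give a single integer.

Frame 1: STRIKE. 10 + next two rolls (9+0) = 19. Cumulative: 19
Frame 2: OPEN (9+0=9). Cumulative: 28
Frame 3: OPEN (8+1=9). Cumulative: 37
Frame 4: OPEN (0+1=1). Cumulative: 38
Frame 5: OPEN (1+5=6). Cumulative: 44
Frame 6: OPEN (6+1=7). Cumulative: 51
Frame 7: SPARE (6+4=10). 10 + next roll (0) = 10. Cumulative: 61
Frame 8: OPEN (0+4=4). Cumulative: 65
Frame 9: STRIKE. 10 + next two rolls (3+3) = 16. Cumulative: 81
Frame 10: OPEN. Sum of all frame-10 rolls (3+3) = 6. Cumulative: 87

Answer: 87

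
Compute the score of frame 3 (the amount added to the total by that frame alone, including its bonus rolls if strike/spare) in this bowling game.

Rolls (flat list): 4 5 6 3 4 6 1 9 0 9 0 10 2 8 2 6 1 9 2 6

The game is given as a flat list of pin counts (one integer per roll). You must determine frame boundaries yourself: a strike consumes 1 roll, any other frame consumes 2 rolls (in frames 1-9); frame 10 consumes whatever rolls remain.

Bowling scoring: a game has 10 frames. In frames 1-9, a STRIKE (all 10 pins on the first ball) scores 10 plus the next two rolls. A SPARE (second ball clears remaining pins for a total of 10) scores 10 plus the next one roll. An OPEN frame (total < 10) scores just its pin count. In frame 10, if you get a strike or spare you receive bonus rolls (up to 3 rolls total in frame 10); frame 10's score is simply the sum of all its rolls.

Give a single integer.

Frame 1: OPEN (4+5=9). Cumulative: 9
Frame 2: OPEN (6+3=9). Cumulative: 18
Frame 3: SPARE (4+6=10). 10 + next roll (1) = 11. Cumulative: 29
Frame 4: SPARE (1+9=10). 10 + next roll (0) = 10. Cumulative: 39
Frame 5: OPEN (0+9=9). Cumulative: 48

Answer: 11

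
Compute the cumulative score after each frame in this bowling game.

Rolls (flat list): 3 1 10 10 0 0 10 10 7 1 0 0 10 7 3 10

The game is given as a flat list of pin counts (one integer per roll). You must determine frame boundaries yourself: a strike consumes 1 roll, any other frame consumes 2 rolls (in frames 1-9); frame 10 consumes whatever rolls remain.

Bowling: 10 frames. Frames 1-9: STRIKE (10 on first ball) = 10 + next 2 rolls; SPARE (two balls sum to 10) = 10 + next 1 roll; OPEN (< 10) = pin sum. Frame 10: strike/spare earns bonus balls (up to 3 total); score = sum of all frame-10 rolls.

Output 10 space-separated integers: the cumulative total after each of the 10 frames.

Frame 1: OPEN (3+1=4). Cumulative: 4
Frame 2: STRIKE. 10 + next two rolls (10+0) = 20. Cumulative: 24
Frame 3: STRIKE. 10 + next two rolls (0+0) = 10. Cumulative: 34
Frame 4: OPEN (0+0=0). Cumulative: 34
Frame 5: STRIKE. 10 + next two rolls (10+7) = 27. Cumulative: 61
Frame 6: STRIKE. 10 + next two rolls (7+1) = 18. Cumulative: 79
Frame 7: OPEN (7+1=8). Cumulative: 87
Frame 8: OPEN (0+0=0). Cumulative: 87
Frame 9: STRIKE. 10 + next two rolls (7+3) = 20. Cumulative: 107
Frame 10: SPARE. Sum of all frame-10 rolls (7+3+10) = 20. Cumulative: 127

Answer: 4 24 34 34 61 79 87 87 107 127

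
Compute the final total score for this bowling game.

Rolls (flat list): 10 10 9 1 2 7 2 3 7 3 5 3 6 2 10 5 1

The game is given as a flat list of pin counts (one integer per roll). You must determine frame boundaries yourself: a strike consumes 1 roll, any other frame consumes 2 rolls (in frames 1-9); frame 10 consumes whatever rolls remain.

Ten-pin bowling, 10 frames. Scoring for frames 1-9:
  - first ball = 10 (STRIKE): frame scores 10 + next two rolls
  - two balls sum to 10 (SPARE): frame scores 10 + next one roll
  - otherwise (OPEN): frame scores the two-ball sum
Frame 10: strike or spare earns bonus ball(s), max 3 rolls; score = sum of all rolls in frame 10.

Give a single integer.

Answer: 128

Derivation:
Frame 1: STRIKE. 10 + next two rolls (10+9) = 29. Cumulative: 29
Frame 2: STRIKE. 10 + next two rolls (9+1) = 20. Cumulative: 49
Frame 3: SPARE (9+1=10). 10 + next roll (2) = 12. Cumulative: 61
Frame 4: OPEN (2+7=9). Cumulative: 70
Frame 5: OPEN (2+3=5). Cumulative: 75
Frame 6: SPARE (7+3=10). 10 + next roll (5) = 15. Cumulative: 90
Frame 7: OPEN (5+3=8). Cumulative: 98
Frame 8: OPEN (6+2=8). Cumulative: 106
Frame 9: STRIKE. 10 + next two rolls (5+1) = 16. Cumulative: 122
Frame 10: OPEN. Sum of all frame-10 rolls (5+1) = 6. Cumulative: 128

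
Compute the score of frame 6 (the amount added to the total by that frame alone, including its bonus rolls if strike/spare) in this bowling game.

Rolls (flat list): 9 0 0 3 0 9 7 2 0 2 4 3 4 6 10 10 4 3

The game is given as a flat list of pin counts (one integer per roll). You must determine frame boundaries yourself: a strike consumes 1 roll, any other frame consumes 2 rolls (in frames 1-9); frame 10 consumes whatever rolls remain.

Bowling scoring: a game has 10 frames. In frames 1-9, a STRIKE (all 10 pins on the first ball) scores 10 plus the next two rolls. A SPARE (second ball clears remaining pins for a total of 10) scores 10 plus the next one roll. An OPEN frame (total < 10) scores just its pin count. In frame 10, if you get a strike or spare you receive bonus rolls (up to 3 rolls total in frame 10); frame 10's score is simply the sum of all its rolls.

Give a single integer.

Answer: 7

Derivation:
Frame 1: OPEN (9+0=9). Cumulative: 9
Frame 2: OPEN (0+3=3). Cumulative: 12
Frame 3: OPEN (0+9=9). Cumulative: 21
Frame 4: OPEN (7+2=9). Cumulative: 30
Frame 5: OPEN (0+2=2). Cumulative: 32
Frame 6: OPEN (4+3=7). Cumulative: 39
Frame 7: SPARE (4+6=10). 10 + next roll (10) = 20. Cumulative: 59
Frame 8: STRIKE. 10 + next two rolls (10+4) = 24. Cumulative: 83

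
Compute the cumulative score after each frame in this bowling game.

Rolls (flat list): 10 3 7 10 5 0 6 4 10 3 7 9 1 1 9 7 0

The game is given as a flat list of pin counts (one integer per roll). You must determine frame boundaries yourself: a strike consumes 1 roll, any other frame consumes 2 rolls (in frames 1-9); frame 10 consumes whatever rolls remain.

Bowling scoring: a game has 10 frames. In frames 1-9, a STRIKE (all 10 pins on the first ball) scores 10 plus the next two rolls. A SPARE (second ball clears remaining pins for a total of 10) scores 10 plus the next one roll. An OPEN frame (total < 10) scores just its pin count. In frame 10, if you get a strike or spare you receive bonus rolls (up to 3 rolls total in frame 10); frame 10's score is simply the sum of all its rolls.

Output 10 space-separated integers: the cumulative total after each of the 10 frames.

Answer: 20 40 55 60 80 100 119 130 147 154

Derivation:
Frame 1: STRIKE. 10 + next two rolls (3+7) = 20. Cumulative: 20
Frame 2: SPARE (3+7=10). 10 + next roll (10) = 20. Cumulative: 40
Frame 3: STRIKE. 10 + next two rolls (5+0) = 15. Cumulative: 55
Frame 4: OPEN (5+0=5). Cumulative: 60
Frame 5: SPARE (6+4=10). 10 + next roll (10) = 20. Cumulative: 80
Frame 6: STRIKE. 10 + next two rolls (3+7) = 20. Cumulative: 100
Frame 7: SPARE (3+7=10). 10 + next roll (9) = 19. Cumulative: 119
Frame 8: SPARE (9+1=10). 10 + next roll (1) = 11. Cumulative: 130
Frame 9: SPARE (1+9=10). 10 + next roll (7) = 17. Cumulative: 147
Frame 10: OPEN. Sum of all frame-10 rolls (7+0) = 7. Cumulative: 154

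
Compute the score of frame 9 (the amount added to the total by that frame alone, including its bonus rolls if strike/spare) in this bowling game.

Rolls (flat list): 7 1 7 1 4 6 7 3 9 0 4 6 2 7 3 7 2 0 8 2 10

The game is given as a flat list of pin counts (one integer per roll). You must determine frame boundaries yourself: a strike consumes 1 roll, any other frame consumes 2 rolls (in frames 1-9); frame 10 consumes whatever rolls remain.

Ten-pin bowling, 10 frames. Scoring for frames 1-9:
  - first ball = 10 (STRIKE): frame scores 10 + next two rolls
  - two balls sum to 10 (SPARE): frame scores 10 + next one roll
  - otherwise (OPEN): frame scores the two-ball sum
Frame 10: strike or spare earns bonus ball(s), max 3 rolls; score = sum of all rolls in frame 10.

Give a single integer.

Answer: 2

Derivation:
Frame 1: OPEN (7+1=8). Cumulative: 8
Frame 2: OPEN (7+1=8). Cumulative: 16
Frame 3: SPARE (4+6=10). 10 + next roll (7) = 17. Cumulative: 33
Frame 4: SPARE (7+3=10). 10 + next roll (9) = 19. Cumulative: 52
Frame 5: OPEN (9+0=9). Cumulative: 61
Frame 6: SPARE (4+6=10). 10 + next roll (2) = 12. Cumulative: 73
Frame 7: OPEN (2+7=9). Cumulative: 82
Frame 8: SPARE (3+7=10). 10 + next roll (2) = 12. Cumulative: 94
Frame 9: OPEN (2+0=2). Cumulative: 96
Frame 10: SPARE. Sum of all frame-10 rolls (8+2+10) = 20. Cumulative: 116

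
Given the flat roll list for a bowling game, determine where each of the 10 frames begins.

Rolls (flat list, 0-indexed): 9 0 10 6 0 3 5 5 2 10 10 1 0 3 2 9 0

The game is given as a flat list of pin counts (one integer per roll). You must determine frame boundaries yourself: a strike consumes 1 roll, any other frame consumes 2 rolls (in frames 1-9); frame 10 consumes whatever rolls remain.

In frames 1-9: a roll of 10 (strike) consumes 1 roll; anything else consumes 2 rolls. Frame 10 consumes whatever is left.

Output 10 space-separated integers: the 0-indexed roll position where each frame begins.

Answer: 0 2 3 5 7 9 10 11 13 15

Derivation:
Frame 1 starts at roll index 0: rolls=9,0 (sum=9), consumes 2 rolls
Frame 2 starts at roll index 2: roll=10 (strike), consumes 1 roll
Frame 3 starts at roll index 3: rolls=6,0 (sum=6), consumes 2 rolls
Frame 4 starts at roll index 5: rolls=3,5 (sum=8), consumes 2 rolls
Frame 5 starts at roll index 7: rolls=5,2 (sum=7), consumes 2 rolls
Frame 6 starts at roll index 9: roll=10 (strike), consumes 1 roll
Frame 7 starts at roll index 10: roll=10 (strike), consumes 1 roll
Frame 8 starts at roll index 11: rolls=1,0 (sum=1), consumes 2 rolls
Frame 9 starts at roll index 13: rolls=3,2 (sum=5), consumes 2 rolls
Frame 10 starts at roll index 15: 2 remaining rolls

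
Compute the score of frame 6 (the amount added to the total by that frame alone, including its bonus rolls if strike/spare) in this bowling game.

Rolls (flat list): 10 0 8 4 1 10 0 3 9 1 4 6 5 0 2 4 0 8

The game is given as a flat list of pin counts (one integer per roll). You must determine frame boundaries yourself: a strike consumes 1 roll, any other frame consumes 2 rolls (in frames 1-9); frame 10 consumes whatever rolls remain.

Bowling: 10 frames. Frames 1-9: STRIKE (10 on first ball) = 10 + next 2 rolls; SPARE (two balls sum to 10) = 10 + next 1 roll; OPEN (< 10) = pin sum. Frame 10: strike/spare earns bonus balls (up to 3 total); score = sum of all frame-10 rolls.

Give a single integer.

Answer: 14

Derivation:
Frame 1: STRIKE. 10 + next two rolls (0+8) = 18. Cumulative: 18
Frame 2: OPEN (0+8=8). Cumulative: 26
Frame 3: OPEN (4+1=5). Cumulative: 31
Frame 4: STRIKE. 10 + next two rolls (0+3) = 13. Cumulative: 44
Frame 5: OPEN (0+3=3). Cumulative: 47
Frame 6: SPARE (9+1=10). 10 + next roll (4) = 14. Cumulative: 61
Frame 7: SPARE (4+6=10). 10 + next roll (5) = 15. Cumulative: 76
Frame 8: OPEN (5+0=5). Cumulative: 81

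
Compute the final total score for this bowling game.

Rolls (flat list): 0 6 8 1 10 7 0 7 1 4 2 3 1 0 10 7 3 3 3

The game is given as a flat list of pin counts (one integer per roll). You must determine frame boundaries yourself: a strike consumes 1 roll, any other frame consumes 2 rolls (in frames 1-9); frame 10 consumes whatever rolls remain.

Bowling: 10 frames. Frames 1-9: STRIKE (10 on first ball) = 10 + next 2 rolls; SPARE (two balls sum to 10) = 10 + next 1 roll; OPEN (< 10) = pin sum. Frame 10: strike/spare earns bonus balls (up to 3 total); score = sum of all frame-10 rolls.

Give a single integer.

Frame 1: OPEN (0+6=6). Cumulative: 6
Frame 2: OPEN (8+1=9). Cumulative: 15
Frame 3: STRIKE. 10 + next two rolls (7+0) = 17. Cumulative: 32
Frame 4: OPEN (7+0=7). Cumulative: 39
Frame 5: OPEN (7+1=8). Cumulative: 47
Frame 6: OPEN (4+2=6). Cumulative: 53
Frame 7: OPEN (3+1=4). Cumulative: 57
Frame 8: SPARE (0+10=10). 10 + next roll (7) = 17. Cumulative: 74
Frame 9: SPARE (7+3=10). 10 + next roll (3) = 13. Cumulative: 87
Frame 10: OPEN. Sum of all frame-10 rolls (3+3) = 6. Cumulative: 93

Answer: 93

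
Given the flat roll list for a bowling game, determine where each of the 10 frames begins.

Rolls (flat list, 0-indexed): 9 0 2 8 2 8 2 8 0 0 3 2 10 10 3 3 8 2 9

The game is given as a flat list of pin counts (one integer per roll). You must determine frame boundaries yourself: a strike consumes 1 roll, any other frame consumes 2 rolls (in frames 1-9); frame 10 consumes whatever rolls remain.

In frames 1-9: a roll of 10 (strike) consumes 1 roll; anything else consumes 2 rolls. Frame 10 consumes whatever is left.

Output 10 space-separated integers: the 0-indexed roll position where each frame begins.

Frame 1 starts at roll index 0: rolls=9,0 (sum=9), consumes 2 rolls
Frame 2 starts at roll index 2: rolls=2,8 (sum=10), consumes 2 rolls
Frame 3 starts at roll index 4: rolls=2,8 (sum=10), consumes 2 rolls
Frame 4 starts at roll index 6: rolls=2,8 (sum=10), consumes 2 rolls
Frame 5 starts at roll index 8: rolls=0,0 (sum=0), consumes 2 rolls
Frame 6 starts at roll index 10: rolls=3,2 (sum=5), consumes 2 rolls
Frame 7 starts at roll index 12: roll=10 (strike), consumes 1 roll
Frame 8 starts at roll index 13: roll=10 (strike), consumes 1 roll
Frame 9 starts at roll index 14: rolls=3,3 (sum=6), consumes 2 rolls
Frame 10 starts at roll index 16: 3 remaining rolls

Answer: 0 2 4 6 8 10 12 13 14 16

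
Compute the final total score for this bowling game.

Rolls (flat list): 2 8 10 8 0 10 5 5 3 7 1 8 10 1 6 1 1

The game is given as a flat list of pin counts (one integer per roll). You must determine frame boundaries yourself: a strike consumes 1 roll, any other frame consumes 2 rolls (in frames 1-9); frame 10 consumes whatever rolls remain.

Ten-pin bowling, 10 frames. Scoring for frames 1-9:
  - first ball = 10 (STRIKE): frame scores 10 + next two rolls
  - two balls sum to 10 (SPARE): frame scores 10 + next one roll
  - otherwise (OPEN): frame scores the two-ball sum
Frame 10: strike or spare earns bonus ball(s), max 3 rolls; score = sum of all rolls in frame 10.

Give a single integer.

Answer: 125

Derivation:
Frame 1: SPARE (2+8=10). 10 + next roll (10) = 20. Cumulative: 20
Frame 2: STRIKE. 10 + next two rolls (8+0) = 18. Cumulative: 38
Frame 3: OPEN (8+0=8). Cumulative: 46
Frame 4: STRIKE. 10 + next two rolls (5+5) = 20. Cumulative: 66
Frame 5: SPARE (5+5=10). 10 + next roll (3) = 13. Cumulative: 79
Frame 6: SPARE (3+7=10). 10 + next roll (1) = 11. Cumulative: 90
Frame 7: OPEN (1+8=9). Cumulative: 99
Frame 8: STRIKE. 10 + next two rolls (1+6) = 17. Cumulative: 116
Frame 9: OPEN (1+6=7). Cumulative: 123
Frame 10: OPEN. Sum of all frame-10 rolls (1+1) = 2. Cumulative: 125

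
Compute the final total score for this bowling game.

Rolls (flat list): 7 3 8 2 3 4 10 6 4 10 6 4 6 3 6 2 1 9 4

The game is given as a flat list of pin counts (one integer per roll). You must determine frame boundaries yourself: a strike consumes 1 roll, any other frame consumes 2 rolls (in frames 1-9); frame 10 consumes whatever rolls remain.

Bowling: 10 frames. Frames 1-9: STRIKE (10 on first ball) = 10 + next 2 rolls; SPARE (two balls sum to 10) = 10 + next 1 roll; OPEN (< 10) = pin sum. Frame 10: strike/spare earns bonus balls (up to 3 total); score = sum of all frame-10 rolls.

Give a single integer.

Answer: 145

Derivation:
Frame 1: SPARE (7+3=10). 10 + next roll (8) = 18. Cumulative: 18
Frame 2: SPARE (8+2=10). 10 + next roll (3) = 13. Cumulative: 31
Frame 3: OPEN (3+4=7). Cumulative: 38
Frame 4: STRIKE. 10 + next two rolls (6+4) = 20. Cumulative: 58
Frame 5: SPARE (6+4=10). 10 + next roll (10) = 20. Cumulative: 78
Frame 6: STRIKE. 10 + next two rolls (6+4) = 20. Cumulative: 98
Frame 7: SPARE (6+4=10). 10 + next roll (6) = 16. Cumulative: 114
Frame 8: OPEN (6+3=9). Cumulative: 123
Frame 9: OPEN (6+2=8). Cumulative: 131
Frame 10: SPARE. Sum of all frame-10 rolls (1+9+4) = 14. Cumulative: 145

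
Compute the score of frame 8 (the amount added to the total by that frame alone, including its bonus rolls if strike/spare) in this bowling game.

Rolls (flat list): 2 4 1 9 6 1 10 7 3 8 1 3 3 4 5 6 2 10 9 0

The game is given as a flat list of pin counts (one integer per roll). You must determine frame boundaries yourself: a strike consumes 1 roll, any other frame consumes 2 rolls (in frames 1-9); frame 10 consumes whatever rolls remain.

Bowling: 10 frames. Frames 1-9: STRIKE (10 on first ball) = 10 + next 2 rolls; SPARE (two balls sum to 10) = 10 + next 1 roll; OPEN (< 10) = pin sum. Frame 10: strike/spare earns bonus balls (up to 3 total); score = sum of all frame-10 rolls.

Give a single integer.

Frame 1: OPEN (2+4=6). Cumulative: 6
Frame 2: SPARE (1+9=10). 10 + next roll (6) = 16. Cumulative: 22
Frame 3: OPEN (6+1=7). Cumulative: 29
Frame 4: STRIKE. 10 + next two rolls (7+3) = 20. Cumulative: 49
Frame 5: SPARE (7+3=10). 10 + next roll (8) = 18. Cumulative: 67
Frame 6: OPEN (8+1=9). Cumulative: 76
Frame 7: OPEN (3+3=6). Cumulative: 82
Frame 8: OPEN (4+5=9). Cumulative: 91
Frame 9: OPEN (6+2=8). Cumulative: 99
Frame 10: STRIKE. Sum of all frame-10 rolls (10+9+0) = 19. Cumulative: 118

Answer: 9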